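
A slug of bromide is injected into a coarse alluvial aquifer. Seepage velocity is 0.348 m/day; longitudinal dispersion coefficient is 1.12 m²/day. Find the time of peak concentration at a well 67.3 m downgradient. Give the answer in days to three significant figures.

For the 1D instantaneous-source solution, setting ∂C/∂t = 0 at fixed x gives v²t² + 2Dt − x² = 0, so t = (√(D² + v²x²) − D)/v².
√(D² + v²x²) = √(1.12² + 0.348² × 67.3²) = 23.45; v² = 0.121104.
t = (23.45 − 1.12)/0.121104 = 184 days (vs. the pure-advection estimate x/v = 193 d).

184 days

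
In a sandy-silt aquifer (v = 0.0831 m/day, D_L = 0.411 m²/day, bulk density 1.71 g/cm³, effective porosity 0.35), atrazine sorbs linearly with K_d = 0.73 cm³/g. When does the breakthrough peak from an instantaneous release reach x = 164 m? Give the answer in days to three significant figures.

8740 days

Retardation factor R = 1 + ρ_b·K_d/n = 1 + 1.71 × 0.73/0.35 = 4.567.
Sorption retards both mechanisms: v_R = v/R = 0.01820 m/day, D_R = D/R = 0.08999 m²/day.
Peak time from v_R²t² + 2D_R t − x² = 0: t = (√(D_R² + v_R²x²) − D_R)/v_R².
√(D_R² + v_R²x²) = √(0.08999² + 0.01820² × 164²) = 2.986; v_R² = 0.0003312.
t = (2.986 − 0.08999)/0.0003312 = 8740 days.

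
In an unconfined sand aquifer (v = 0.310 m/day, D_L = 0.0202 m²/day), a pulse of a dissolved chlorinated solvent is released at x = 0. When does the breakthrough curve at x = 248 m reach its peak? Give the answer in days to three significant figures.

For the 1D instantaneous-source solution, setting ∂C/∂t = 0 at fixed x gives v²t² + 2Dt − x² = 0, so t = (√(D² + v²x²) − D)/v².
√(D² + v²x²) = √(0.0202² + 0.310² × 248²) = 76.88; v² = 0.0961.
t = (76.88 − 0.0202)/0.0961 = 800 days (vs. the pure-advection estimate x/v = 800 d).

800 days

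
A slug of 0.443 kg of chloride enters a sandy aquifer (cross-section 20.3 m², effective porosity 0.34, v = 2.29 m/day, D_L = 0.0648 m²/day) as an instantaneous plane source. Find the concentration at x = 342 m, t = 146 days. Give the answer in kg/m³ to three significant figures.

For an instantaneous plane source, C(x,t) = M/(n_e·A·√(4πDt)) · exp(−(x−vt)²/(4Dt)), with n_e·A the pore (flow) area.
Plume center vt = 2.29 × 146 = 334.34 m, so the well at 342 m is 7.66 m downgradient of the peak.
√(4πDt) = 10.90 m, giving peak height M/(n_e·A·√(4πDt)) = 0.443/(0.34 × 20.3 × 10.90) = 0.005888 kg/m³.
(x−vt)²/(4Dt) = (7.66)²/(4 × 0.0648 × 146) = 1.550; exp(−1.550) = 0.2122.
C = 0.005888 × 0.2122 = 0.00125 kg/m³.

0.00125 kg/m³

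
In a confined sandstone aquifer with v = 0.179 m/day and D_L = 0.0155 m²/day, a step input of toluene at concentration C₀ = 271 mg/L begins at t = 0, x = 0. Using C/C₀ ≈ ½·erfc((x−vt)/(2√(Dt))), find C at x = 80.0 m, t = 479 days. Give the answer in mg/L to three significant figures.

253 mg/L

For a continuous step input, C/C₀ ≈ ½·erfc((x−vt)/(2√(Dt))).
vt = 0.179 × 479 = 85.741 m and 2√(Dt) = 2√(0.0155 × 479) = 5.450 m.
Argument (x−vt)/(2√(Dt)) = (80.0 − 85.741)/5.450 = -1.053; ½·erfc(-1.053) = 0.9318.
C = 271 × 0.9318 = 253 mg/L.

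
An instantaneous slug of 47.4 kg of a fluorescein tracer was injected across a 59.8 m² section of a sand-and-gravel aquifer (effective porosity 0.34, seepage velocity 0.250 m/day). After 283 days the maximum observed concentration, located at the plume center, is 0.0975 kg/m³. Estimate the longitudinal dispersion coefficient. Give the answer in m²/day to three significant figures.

At the plume center C_max = M/(n_e·A·√(4πDt)), so D = M²/(4πt·(n_e·A·C_max)²).
n_e·A·C_max = 0.34 × 59.8 × 0.0975 = 1.982 kg/m.
D = 47.4²/(4π × 283 × 1.982²) = 0.161 m²/day.

0.161 m²/day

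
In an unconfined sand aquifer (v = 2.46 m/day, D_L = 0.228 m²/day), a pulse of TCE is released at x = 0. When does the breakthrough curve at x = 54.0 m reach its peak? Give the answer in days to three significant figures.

For the 1D instantaneous-source solution, setting ∂C/∂t = 0 at fixed x gives v²t² + 2Dt − x² = 0, so t = (√(D² + v²x²) − D)/v².
√(D² + v²x²) = √(0.228² + 2.46² × 54.0²) = 132.8; v² = 6.0516.
t = (132.8 − 0.228)/6.0516 = 21.9 days (vs. the pure-advection estimate x/v = 22.0 d).

21.9 days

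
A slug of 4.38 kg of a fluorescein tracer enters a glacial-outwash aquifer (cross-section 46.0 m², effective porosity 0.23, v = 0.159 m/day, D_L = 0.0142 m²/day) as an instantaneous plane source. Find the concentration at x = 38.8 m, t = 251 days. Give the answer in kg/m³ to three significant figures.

0.0567 kg/m³

For an instantaneous plane source, C(x,t) = M/(n_e·A·√(4πDt)) · exp(−(x−vt)²/(4Dt)), with n_e·A the pore (flow) area.
Plume center vt = 0.159 × 251 = 39.909 m, so the well at 38.8 m is 1.109 m upgradient of the peak.
√(4πDt) = 6.692 m, giving peak height M/(n_e·A·√(4πDt)) = 4.38/(0.23 × 46.0 × 6.692) = 0.06186 kg/m³.
(x−vt)²/(4Dt) = (-1.109)²/(4 × 0.0142 × 251) = 0.08627; exp(−0.08627) = 0.9173.
C = 0.06186 × 0.9173 = 0.0567 kg/m³.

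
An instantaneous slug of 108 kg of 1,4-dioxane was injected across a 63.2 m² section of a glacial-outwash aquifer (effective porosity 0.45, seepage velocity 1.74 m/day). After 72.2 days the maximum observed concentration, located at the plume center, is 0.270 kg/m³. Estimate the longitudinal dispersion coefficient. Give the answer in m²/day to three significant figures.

0.218 m²/day

At the plume center C_max = M/(n_e·A·√(4πDt)), so D = M²/(4πt·(n_e·A·C_max)²).
n_e·A·C_max = 0.45 × 63.2 × 0.270 = 7.679 kg/m.
D = 108²/(4π × 72.2 × 7.679²) = 0.218 m²/day.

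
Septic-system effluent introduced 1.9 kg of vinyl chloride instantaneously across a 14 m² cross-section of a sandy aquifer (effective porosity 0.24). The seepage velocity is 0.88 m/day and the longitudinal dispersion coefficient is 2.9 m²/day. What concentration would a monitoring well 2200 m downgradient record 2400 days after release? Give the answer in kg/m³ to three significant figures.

For an instantaneous plane source, C(x,t) = M/(n_e·A·√(4πDt)) · exp(−(x−vt)²/(4Dt)), with n_e·A the pore (flow) area.
Plume center vt = 0.88 × 2400 = 2112 m, so the well at 2200 m is 88 m downgradient of the peak.
√(4πDt) = 295.7 m, giving peak height M/(n_e·A·√(4πDt)) = 1.9/(0.24 × 14 × 295.7) = 0.001912 kg/m³.
(x−vt)²/(4Dt) = (88)²/(4 × 2.9 × 2400) = 0.2782; exp(−0.2782) = 0.7571.
C = 0.001912 × 0.7571 = 0.00145 kg/m³.

0.00145 kg/m³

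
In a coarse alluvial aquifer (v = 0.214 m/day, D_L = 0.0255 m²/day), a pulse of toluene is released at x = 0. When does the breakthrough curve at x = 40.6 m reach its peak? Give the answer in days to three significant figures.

For the 1D instantaneous-source solution, setting ∂C/∂t = 0 at fixed x gives v²t² + 2Dt − x² = 0, so t = (√(D² + v²x²) − D)/v².
√(D² + v²x²) = √(0.0255² + 0.214² × 40.6²) = 8.688; v² = 0.045796.
t = (8.688 − 0.0255)/0.045796 = 189 days (vs. the pure-advection estimate x/v = 190 d).

189 days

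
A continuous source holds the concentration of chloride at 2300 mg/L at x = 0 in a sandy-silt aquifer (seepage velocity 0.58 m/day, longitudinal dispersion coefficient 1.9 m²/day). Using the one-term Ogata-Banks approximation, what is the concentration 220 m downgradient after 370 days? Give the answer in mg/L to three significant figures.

For a continuous step input, C/C₀ ≈ ½·erfc((x−vt)/(2√(Dt))).
vt = 0.58 × 370 = 214.6 m and 2√(Dt) = 2√(1.9 × 370) = 53.03 m.
Argument (x−vt)/(2√(Dt)) = (220 − 214.6)/53.03 = 0.1018; ½·erfc(0.1018) = 0.4428.
C = 2300 × 0.4428 = 1020 mg/L.

1020 mg/L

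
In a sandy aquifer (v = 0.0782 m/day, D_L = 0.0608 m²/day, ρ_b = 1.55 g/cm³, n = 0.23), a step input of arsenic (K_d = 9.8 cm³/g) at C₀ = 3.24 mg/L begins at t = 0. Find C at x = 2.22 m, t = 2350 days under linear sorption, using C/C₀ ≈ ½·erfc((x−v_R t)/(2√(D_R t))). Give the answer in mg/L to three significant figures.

1.94 mg/L

Retardation factor R = 1 + ρ_b·K_d/n = 1 + 1.55 × 9.8/0.23 = 67.04.
Sorption retards both mechanisms: v_R = v/R = 0.001166 m/day, D_R = D/R = 0.0009069 m²/day.
v_R·t = 0.001166 × 2350 = 2.7401 m; 2√(D_R t) = 2.920 m; argument = (2.22 − 2.7401)/2.920 = -0.1781.
C = C₀ × ½·erfc(-0.1781) = 3.24 × 0.5994 = 1.94 mg/L.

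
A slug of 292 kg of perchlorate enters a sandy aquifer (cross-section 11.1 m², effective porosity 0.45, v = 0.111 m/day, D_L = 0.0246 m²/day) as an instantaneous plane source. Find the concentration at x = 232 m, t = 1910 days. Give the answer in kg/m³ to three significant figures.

For an instantaneous plane source, C(x,t) = M/(n_e·A·√(4πDt)) · exp(−(x−vt)²/(4Dt)), with n_e·A the pore (flow) area.
Plume center vt = 0.111 × 1910 = 212.01 m, so the well at 232 m is 19.99 m downgradient of the peak.
√(4πDt) = 24.30 m, giving peak height M/(n_e·A·√(4πDt)) = 292/(0.45 × 11.1 × 24.30) = 2.406 kg/m³.
(x−vt)²/(4Dt) = (19.99)²/(4 × 0.0246 × 1910) = 2.126; exp(−2.126) = 0.1193.
C = 2.406 × 0.1193 = 0.287 kg/m³.

0.287 kg/m³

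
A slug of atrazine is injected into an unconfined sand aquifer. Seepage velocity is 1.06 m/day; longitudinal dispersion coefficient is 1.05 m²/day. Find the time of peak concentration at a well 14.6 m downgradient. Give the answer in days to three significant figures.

12.9 days

For the 1D instantaneous-source solution, setting ∂C/∂t = 0 at fixed x gives v²t² + 2Dt − x² = 0, so t = (√(D² + v²x²) − D)/v².
√(D² + v²x²) = √(1.05² + 1.06² × 14.6²) = 15.51; v² = 1.1236.
t = (15.51 − 1.05)/1.1236 = 12.9 days (vs. the pure-advection estimate x/v = 13.8 d).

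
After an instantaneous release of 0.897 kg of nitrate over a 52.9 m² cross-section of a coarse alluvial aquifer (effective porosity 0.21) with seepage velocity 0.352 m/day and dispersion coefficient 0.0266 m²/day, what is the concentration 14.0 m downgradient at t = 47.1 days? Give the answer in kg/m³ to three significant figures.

For an instantaneous plane source, C(x,t) = M/(n_e·A·√(4πDt)) · exp(−(x−vt)²/(4Dt)), with n_e·A the pore (flow) area.
Plume center vt = 0.352 × 47.1 = 16.5792 m, so the well at 14.0 m is 2.5792 m upgradient of the peak.
√(4πDt) = 3.968 m, giving peak height M/(n_e·A·√(4πDt)) = 0.897/(0.21 × 52.9 × 3.968) = 0.02035 kg/m³.
(x−vt)²/(4Dt) = (-2.5792)²/(4 × 0.0266 × 47.1) = 1.327; exp(−1.327) = 0.2653.
C = 0.02035 × 0.2653 = 0.00540 kg/m³.

0.00540 kg/m³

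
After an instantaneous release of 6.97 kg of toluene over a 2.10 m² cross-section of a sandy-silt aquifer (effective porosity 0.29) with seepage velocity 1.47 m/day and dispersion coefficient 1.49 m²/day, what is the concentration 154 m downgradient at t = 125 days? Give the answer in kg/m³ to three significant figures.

0.0721 kg/m³

For an instantaneous plane source, C(x,t) = M/(n_e·A·√(4πDt)) · exp(−(x−vt)²/(4Dt)), with n_e·A the pore (flow) area.
Plume center vt = 1.47 × 125 = 183.75 m, so the well at 154 m is 29.75 m upgradient of the peak.
√(4πDt) = 48.38 m, giving peak height M/(n_e·A·√(4πDt)) = 6.97/(0.29 × 2.10 × 48.38) = 0.2366 kg/m³.
(x−vt)²/(4Dt) = (-29.75)²/(4 × 1.49 × 125) = 1.188; exp(−1.188) = 0.3048.
C = 0.2366 × 0.3048 = 0.0721 kg/m³.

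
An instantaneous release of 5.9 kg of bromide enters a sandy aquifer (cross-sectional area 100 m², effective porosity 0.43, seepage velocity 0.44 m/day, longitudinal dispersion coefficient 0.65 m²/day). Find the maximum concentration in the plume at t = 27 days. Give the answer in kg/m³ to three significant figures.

The peak of an instantaneous 1D plume sits at x = vt; there the Gaussian factor is 1 and C_max = M/(n_e·A·√(4πDt)), where n_e·A is the pore area the mass is dissolved in.
√(4πDt) = √(4π × 0.65 × 27) = 14.85 m, so C_max = 5.9/(0.43 × 100 × 14.85) = 0.00924 kg/m³.

0.00924 kg/m³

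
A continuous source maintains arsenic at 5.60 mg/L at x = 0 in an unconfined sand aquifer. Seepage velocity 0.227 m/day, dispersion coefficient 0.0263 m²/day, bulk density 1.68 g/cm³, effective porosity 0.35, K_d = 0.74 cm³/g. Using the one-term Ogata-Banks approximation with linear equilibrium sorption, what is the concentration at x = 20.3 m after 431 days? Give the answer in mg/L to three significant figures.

3.94 mg/L

Retardation factor R = 1 + ρ_b·K_d/n = 1 + 1.68 × 0.74/0.35 = 4.552.
Sorption retards both mechanisms: v_R = v/R = 0.04987 m/day, D_R = D/R = 0.005778 m²/day.
v_R·t = 0.04987 × 431 = 21.49397 m; 2√(D_R t) = 3.156 m; argument = (20.3 − 21.49397)/3.156 = -0.3783.
C = C₀ × ½·erfc(-0.3783) = 5.60 × 0.7037 = 3.94 mg/L.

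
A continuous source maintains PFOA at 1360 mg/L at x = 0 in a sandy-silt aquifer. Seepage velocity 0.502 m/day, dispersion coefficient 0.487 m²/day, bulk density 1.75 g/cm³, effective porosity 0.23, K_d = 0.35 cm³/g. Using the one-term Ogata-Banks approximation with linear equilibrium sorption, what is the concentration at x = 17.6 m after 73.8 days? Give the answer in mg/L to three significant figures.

Retardation factor R = 1 + ρ_b·K_d/n = 1 + 1.75 × 0.35/0.23 = 3.663.
Sorption retards both mechanisms: v_R = v/R = 0.1370 m/day, D_R = D/R = 0.1330 m²/day.
v_R·t = 0.1370 × 73.8 = 10.1106 m; 2√(D_R t) = 6.266 m; argument = (17.6 − 10.1106)/6.266 = 1.195.
C = C₀ × ½·erfc(1.195) = 1360 × 0.04552 = 61.9 mg/L.

61.9 mg/L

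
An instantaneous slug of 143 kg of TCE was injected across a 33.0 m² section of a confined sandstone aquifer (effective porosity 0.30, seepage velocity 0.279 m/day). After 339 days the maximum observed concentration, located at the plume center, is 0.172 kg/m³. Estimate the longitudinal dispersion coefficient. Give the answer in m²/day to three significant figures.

At the plume center C_max = M/(n_e·A·√(4πDt)), so D = M²/(4πt·(n_e·A·C_max)²).
n_e·A·C_max = 0.30 × 33.0 × 0.172 = 1.703 kg/m.
D = 143²/(4π × 339 × 1.703²) = 1.66 m²/day.

1.66 m²/day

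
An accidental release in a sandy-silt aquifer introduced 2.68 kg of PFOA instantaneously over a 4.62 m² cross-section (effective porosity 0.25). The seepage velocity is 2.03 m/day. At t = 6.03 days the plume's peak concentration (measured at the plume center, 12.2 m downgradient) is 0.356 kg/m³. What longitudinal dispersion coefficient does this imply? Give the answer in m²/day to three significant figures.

At the plume center C_max = M/(n_e·A·√(4πDt)), so D = M²/(4πt·(n_e·A·C_max)²).
n_e·A·C_max = 0.25 × 4.62 × 0.356 = 0.4112 kg/m.
D = 2.68²/(4π × 6.03 × 0.4112²) = 0.561 m²/day.

0.561 m²/day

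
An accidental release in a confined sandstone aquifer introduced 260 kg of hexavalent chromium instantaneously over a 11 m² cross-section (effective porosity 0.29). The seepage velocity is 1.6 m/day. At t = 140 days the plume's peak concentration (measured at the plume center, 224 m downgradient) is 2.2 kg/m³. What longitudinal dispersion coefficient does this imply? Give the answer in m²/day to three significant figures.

At the plume center C_max = M/(n_e·A·√(4πDt)), so D = M²/(4πt·(n_e·A·C_max)²).
n_e·A·C_max = 0.29 × 11 × 2.2 = 7.018 kg/m.
D = 260²/(4π × 140 × 7.018²) = 0.780 m²/day.

0.780 m²/day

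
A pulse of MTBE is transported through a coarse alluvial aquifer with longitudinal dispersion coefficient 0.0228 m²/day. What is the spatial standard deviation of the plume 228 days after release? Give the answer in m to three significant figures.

Dispersive spreading gives a Gaussian with σ² = 2Dt; advection only shifts the center.
σ = √(2 × 0.0228 × 228) = 3.22 m.

3.22 m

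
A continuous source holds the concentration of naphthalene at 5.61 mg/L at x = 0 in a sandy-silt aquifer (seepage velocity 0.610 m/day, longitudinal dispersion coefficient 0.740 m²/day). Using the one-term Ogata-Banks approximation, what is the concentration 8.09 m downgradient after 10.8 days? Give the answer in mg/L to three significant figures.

For a continuous step input, C/C₀ ≈ ½·erfc((x−vt)/(2√(Dt))).
vt = 0.610 × 10.8 = 6.588 m and 2√(Dt) = 2√(0.740 × 10.8) = 5.654 m.
Argument (x−vt)/(2√(Dt)) = (8.09 − 6.588)/5.654 = 0.2657; ½·erfc(0.2657) = 0.3535.
C = 5.61 × 0.3535 = 1.98 mg/L.

1.98 mg/L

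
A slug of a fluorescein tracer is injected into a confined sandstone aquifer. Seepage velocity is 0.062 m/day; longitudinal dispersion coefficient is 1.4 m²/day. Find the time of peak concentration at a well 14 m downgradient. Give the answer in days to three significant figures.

For the 1D instantaneous-source solution, setting ∂C/∂t = 0 at fixed x gives v²t² + 2Dt − x² = 0, so t = (√(D² + v²x²) − D)/v².
√(D² + v²x²) = √(1.4² + 0.062² × 14²) = 1.647; v² = 0.003844.
t = (1.647 − 1.4)/0.003844 = 64.3 days (vs. the pure-advection estimate x/v = 226 d).

64.3 days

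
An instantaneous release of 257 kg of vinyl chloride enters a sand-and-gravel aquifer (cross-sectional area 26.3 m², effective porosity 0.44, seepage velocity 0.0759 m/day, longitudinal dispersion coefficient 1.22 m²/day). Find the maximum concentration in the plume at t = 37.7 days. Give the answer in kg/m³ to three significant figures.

The peak of an instantaneous 1D plume sits at x = vt; there the Gaussian factor is 1 and C_max = M/(n_e·A·√(4πDt)), where n_e·A is the pore area the mass is dissolved in.
√(4πDt) = √(4π × 1.22 × 37.7) = 24.04 m, so C_max = 257/(0.44 × 26.3 × 24.04) = 0.924 kg/m³.

0.924 kg/m³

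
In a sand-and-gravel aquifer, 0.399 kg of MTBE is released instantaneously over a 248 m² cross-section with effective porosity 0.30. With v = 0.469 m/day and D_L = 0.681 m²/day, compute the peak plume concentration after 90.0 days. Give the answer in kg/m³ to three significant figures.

The peak of an instantaneous 1D plume sits at x = vt; there the Gaussian factor is 1 and C_max = M/(n_e·A·√(4πDt)), where n_e·A is the pore area the mass is dissolved in.
√(4πDt) = √(4π × 0.681 × 90.0) = 27.75 m, so C_max = 0.399/(0.30 × 248 × 27.75) = 0.000193 kg/m³.

0.000193 kg/m³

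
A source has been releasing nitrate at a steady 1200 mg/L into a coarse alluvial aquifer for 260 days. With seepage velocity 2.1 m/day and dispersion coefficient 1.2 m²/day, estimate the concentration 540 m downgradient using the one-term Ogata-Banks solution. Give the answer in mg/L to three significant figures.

For a continuous step input, C/C₀ ≈ ½·erfc((x−vt)/(2√(Dt))).
vt = 2.1 × 260 = 546 m and 2√(Dt) = 2√(1.2 × 260) = 35.33 m.
Argument (x−vt)/(2√(Dt)) = (540 − 546)/35.33 = -0.1698; ½·erfc(-0.1698) = 0.5949.
C = 1200 × 0.5949 = 714 mg/L.

714 mg/L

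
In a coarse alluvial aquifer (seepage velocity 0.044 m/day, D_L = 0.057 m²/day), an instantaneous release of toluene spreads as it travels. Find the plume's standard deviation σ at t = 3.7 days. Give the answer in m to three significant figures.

Dispersive spreading gives a Gaussian with σ² = 2Dt; advection only shifts the center.
σ = √(2 × 0.057 × 3.7) = 0.649 m.

0.649 m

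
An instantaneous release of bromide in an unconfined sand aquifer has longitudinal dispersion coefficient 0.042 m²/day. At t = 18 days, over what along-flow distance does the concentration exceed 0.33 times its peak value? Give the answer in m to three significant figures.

3.66 m

The plume is Gaussian with σ = √(2Dt) = √(2 × 0.042 × 18) = 1.230 m.
C/C_peak = exp(−Δx²/(2σ²)) = 0.33 ⇒ Δx = σ·√(−2 ln 0.33) = 1.230 × 1.489 = 1.831 m.
Width = 2Δx = 3.66 m.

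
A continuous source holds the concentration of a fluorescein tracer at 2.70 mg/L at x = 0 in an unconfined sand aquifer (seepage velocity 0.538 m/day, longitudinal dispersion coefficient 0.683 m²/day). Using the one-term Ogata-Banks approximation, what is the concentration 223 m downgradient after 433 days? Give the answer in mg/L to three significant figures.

1.78 mg/L

For a continuous step input, C/C₀ ≈ ½·erfc((x−vt)/(2√(Dt))).
vt = 0.538 × 433 = 232.954 m and 2√(Dt) = 2√(0.683 × 433) = 34.39 m.
Argument (x−vt)/(2√(Dt)) = (223 − 232.954)/34.39 = -0.2894; ½·erfc(-0.2894) = 0.6588.
C = 2.70 × 0.6588 = 1.78 mg/L.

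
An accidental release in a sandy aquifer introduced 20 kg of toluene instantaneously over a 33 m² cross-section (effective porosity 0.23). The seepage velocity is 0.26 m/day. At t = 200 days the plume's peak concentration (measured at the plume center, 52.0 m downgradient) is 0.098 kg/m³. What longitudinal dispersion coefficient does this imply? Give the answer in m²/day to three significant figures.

At the plume center C_max = M/(n_e·A·√(4πDt)), so D = M²/(4πt·(n_e·A·C_max)²).
n_e·A·C_max = 0.23 × 33 × 0.098 = 0.7438 kg/m.
D = 20²/(4π × 200 × 0.7438²) = 0.288 m²/day.

0.288 m²/day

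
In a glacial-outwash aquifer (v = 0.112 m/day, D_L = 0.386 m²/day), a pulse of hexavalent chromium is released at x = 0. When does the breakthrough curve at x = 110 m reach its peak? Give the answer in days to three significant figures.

952 days

For the 1D instantaneous-source solution, setting ∂C/∂t = 0 at fixed x gives v²t² + 2Dt − x² = 0, so t = (√(D² + v²x²) − D)/v².
√(D² + v²x²) = √(0.386² + 0.112² × 110²) = 12.33; v² = 0.012544.
t = (12.33 − 0.386)/0.012544 = 952 days (vs. the pure-advection estimate x/v = 982 d).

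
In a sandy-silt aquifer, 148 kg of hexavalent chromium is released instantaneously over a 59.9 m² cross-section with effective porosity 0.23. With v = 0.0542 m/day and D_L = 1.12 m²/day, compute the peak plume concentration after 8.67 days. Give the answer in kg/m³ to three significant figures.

0.972 kg/m³

The peak of an instantaneous 1D plume sits at x = vt; there the Gaussian factor is 1 and C_max = M/(n_e·A·√(4πDt)), where n_e·A is the pore area the mass is dissolved in.
√(4πDt) = √(4π × 1.12 × 8.67) = 11.05 m, so C_max = 148/(0.23 × 59.9 × 11.05) = 0.972 kg/m³.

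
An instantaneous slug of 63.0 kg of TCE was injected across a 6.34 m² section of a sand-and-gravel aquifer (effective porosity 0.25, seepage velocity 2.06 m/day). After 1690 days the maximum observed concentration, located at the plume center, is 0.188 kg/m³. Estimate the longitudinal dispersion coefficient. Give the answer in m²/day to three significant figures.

2.10 m²/day

At the plume center C_max = M/(n_e·A·√(4πDt)), so D = M²/(4πt·(n_e·A·C_max)²).
n_e·A·C_max = 0.25 × 6.34 × 0.188 = 0.2980 kg/m.
D = 63.0²/(4π × 1690 × 0.2980²) = 2.10 m²/day.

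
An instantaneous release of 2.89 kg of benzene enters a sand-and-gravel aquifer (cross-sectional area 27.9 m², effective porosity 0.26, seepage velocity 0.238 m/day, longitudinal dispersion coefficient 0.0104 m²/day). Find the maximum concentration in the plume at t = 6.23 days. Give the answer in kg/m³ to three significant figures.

The peak of an instantaneous 1D plume sits at x = vt; there the Gaussian factor is 1 and C_max = M/(n_e·A·√(4πDt)), where n_e·A is the pore area the mass is dissolved in.
√(4πDt) = √(4π × 0.0104 × 6.23) = 0.9023 m, so C_max = 2.89/(0.26 × 27.9 × 0.9023) = 0.442 kg/m³.

0.442 kg/m³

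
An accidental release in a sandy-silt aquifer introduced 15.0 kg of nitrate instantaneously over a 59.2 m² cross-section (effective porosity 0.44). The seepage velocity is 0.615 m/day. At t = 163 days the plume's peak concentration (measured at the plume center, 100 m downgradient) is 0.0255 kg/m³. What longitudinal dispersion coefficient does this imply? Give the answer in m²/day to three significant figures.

0.249 m²/day

At the plume center C_max = M/(n_e·A·√(4πDt)), so D = M²/(4πt·(n_e·A·C_max)²).
n_e·A·C_max = 0.44 × 59.2 × 0.0255 = 0.6642 kg/m.
D = 15.0²/(4π × 163 × 0.6642²) = 0.249 m²/day.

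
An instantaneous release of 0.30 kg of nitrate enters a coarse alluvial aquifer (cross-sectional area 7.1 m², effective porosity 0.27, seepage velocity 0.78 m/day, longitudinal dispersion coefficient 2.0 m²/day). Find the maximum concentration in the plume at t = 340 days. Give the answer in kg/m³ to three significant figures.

0.00169 kg/m³

The peak of an instantaneous 1D plume sits at x = vt; there the Gaussian factor is 1 and C_max = M/(n_e·A·√(4πDt)), where n_e·A is the pore area the mass is dissolved in.
√(4πDt) = √(4π × 2.0 × 340) = 92.44 m, so C_max = 0.30/(0.27 × 7.1 × 92.44) = 0.00169 kg/m³.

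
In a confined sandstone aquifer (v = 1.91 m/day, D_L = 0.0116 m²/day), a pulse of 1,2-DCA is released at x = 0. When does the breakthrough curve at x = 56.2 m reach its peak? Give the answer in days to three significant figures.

For the 1D instantaneous-source solution, setting ∂C/∂t = 0 at fixed x gives v²t² + 2Dt − x² = 0, so t = (√(D² + v²x²) − D)/v².
√(D² + v²x²) = √(0.0116² + 1.91² × 56.2²) = 107.3; v² = 3.6481.
t = (107.3 − 0.0116)/3.6481 = 29.4 days (vs. the pure-advection estimate x/v = 29.4 d).

29.4 days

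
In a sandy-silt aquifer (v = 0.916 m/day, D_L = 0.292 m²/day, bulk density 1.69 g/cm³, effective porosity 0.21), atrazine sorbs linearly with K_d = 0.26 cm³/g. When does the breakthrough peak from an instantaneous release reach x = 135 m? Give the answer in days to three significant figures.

455 days

Retardation factor R = 1 + ρ_b·K_d/n = 1 + 1.69 × 0.26/0.21 = 3.092.
Sorption retards both mechanisms: v_R = v/R = 0.2962 m/day, D_R = D/R = 0.09444 m²/day.
Peak time from v_R²t² + 2D_R t − x² = 0: t = (√(D_R² + v_R²x²) − D_R)/v_R².
√(D_R² + v_R²x²) = √(0.09444² + 0.2962² × 135²) = 39.99; v_R² = 0.08773.
t = (39.99 − 0.09444)/0.08773 = 455 days.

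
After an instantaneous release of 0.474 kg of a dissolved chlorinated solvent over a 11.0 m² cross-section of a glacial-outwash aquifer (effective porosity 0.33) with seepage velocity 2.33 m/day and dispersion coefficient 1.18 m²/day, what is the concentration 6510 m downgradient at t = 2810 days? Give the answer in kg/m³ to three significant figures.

For an instantaneous plane source, C(x,t) = M/(n_e·A·√(4πDt)) · exp(−(x−vt)²/(4Dt)), with n_e·A the pore (flow) area.
Plume center vt = 2.33 × 2810 = 6547.3 m, so the well at 6510 m is 37.3 m upgradient of the peak.
√(4πDt) = 204.1 m, giving peak height M/(n_e·A·√(4πDt)) = 0.474/(0.33 × 11.0 × 204.1) = 0.0006398 kg/m³.
(x−vt)²/(4Dt) = (-37.3)²/(4 × 1.18 × 2810) = 0.1049; exp(−0.1049) = 0.9004.
C = 0.0006398 × 0.9004 = 0.000576 kg/m³.

0.000576 kg/m³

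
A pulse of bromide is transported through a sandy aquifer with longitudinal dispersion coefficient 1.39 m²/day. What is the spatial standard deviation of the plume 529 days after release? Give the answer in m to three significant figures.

38.3 m

Dispersive spreading gives a Gaussian with σ² = 2Dt; advection only shifts the center.
σ = √(2 × 1.39 × 529) = 38.3 m.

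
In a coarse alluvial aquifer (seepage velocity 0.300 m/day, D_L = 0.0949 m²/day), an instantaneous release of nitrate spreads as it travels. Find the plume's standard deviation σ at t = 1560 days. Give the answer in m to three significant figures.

Dispersive spreading gives a Gaussian with σ² = 2Dt; advection only shifts the center.
σ = √(2 × 0.0949 × 1560) = 17.2 m.

17.2 m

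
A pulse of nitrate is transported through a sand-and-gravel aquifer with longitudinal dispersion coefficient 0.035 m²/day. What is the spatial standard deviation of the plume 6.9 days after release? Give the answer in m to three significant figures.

0.695 m

Dispersive spreading gives a Gaussian with σ² = 2Dt; advection only shifts the center.
σ = √(2 × 0.035 × 6.9) = 0.695 m.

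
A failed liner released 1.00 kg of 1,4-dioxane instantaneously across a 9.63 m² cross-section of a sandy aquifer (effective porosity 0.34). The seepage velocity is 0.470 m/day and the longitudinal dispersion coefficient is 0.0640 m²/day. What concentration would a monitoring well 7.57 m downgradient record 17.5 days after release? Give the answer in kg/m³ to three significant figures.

For an instantaneous plane source, C(x,t) = M/(n_e·A·√(4πDt)) · exp(−(x−vt)²/(4Dt)), with n_e·A the pore (flow) area.
Plume center vt = 0.470 × 17.5 = 8.225 m, so the well at 7.57 m is 0.655 m upgradient of the peak.
√(4πDt) = 3.752 m, giving peak height M/(n_e·A·√(4πDt)) = 1.00/(0.34 × 9.63 × 3.752) = 0.08140 kg/m³.
(x−vt)²/(4Dt) = (-0.655)²/(4 × 0.0640 × 17.5) = 0.09576; exp(−0.09576) = 0.9087.
C = 0.08140 × 0.9087 = 0.0740 kg/m³.

0.0740 kg/m³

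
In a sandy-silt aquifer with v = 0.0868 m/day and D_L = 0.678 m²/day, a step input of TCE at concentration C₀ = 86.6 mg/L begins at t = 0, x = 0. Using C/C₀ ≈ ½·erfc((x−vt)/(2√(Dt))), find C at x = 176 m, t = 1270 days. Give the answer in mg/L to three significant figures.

4.89 mg/L

For a continuous step input, C/C₀ ≈ ½·erfc((x−vt)/(2√(Dt))).
vt = 0.0868 × 1270 = 110.236 m and 2√(Dt) = 2√(0.678 × 1270) = 58.69 m.
Argument (x−vt)/(2√(Dt)) = (176 − 110.236)/58.69 = 1.121; ½·erfc(1.121) = 0.05645.
C = 86.6 × 0.05645 = 4.89 mg/L.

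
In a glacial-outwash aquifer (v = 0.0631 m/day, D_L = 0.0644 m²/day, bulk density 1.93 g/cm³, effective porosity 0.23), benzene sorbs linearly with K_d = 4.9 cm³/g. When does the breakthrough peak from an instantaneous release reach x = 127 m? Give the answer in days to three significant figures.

Retardation factor R = 1 + ρ_b·K_d/n = 1 + 1.93 × 4.9/0.23 = 42.12.
Sorption retards both mechanisms: v_R = v/R = 0.001498 m/day, D_R = D/R = 0.001529 m²/day.
Peak time from v_R²t² + 2D_R t − x² = 0: t = (√(D_R² + v_R²x²) − D_R)/v_R².
√(D_R² + v_R²x²) = √(0.001529² + 0.001498² × 127²) = 0.1903; v_R² = 2.244e-06.
t = (0.1903 − 0.001529)/2.244e-06 = 84100 days.

84100 days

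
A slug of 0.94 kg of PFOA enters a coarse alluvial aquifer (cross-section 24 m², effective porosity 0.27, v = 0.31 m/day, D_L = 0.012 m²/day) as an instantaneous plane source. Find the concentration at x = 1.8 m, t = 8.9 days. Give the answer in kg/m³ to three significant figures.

For an instantaneous plane source, C(x,t) = M/(n_e·A·√(4πDt)) · exp(−(x−vt)²/(4Dt)), with n_e·A the pore (flow) area.
Plume center vt = 0.31 × 8.9 = 2.759 m, so the well at 1.8 m is 0.959 m upgradient of the peak.
√(4πDt) = 1.158 m, giving peak height M/(n_e·A·√(4πDt)) = 0.94/(0.27 × 24 × 1.158) = 0.1253 kg/m³.
(x−vt)²/(4Dt) = (-0.959)²/(4 × 0.012 × 8.9) = 2.153; exp(−2.153) = 0.1161.
C = 0.1253 × 0.1161 = 0.0145 kg/m³.

0.0145 kg/m³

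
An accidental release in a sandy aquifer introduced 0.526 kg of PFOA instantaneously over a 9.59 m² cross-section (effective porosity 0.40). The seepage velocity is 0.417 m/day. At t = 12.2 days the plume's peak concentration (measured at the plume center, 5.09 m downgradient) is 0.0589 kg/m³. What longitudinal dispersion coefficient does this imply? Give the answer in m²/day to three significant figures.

At the plume center C_max = M/(n_e·A·√(4πDt)), so D = M²/(4πt·(n_e·A·C_max)²).
n_e·A·C_max = 0.40 × 9.59 × 0.0589 = 0.2259 kg/m.
D = 0.526²/(4π × 12.2 × 0.2259²) = 0.0354 m²/day.

0.0354 m²/day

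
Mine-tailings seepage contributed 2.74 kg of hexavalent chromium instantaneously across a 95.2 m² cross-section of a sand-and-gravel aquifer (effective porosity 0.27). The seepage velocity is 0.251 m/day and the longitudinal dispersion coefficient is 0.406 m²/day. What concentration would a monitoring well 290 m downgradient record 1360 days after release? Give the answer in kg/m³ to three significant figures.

For an instantaneous plane source, C(x,t) = M/(n_e·A·√(4πDt)) · exp(−(x−vt)²/(4Dt)), with n_e·A the pore (flow) area.
Plume center vt = 0.251 × 1360 = 341.36 m, so the well at 290 m is 51.36 m upgradient of the peak.
√(4πDt) = 83.30 m, giving peak height M/(n_e·A·√(4πDt)) = 2.74/(0.27 × 95.2 × 83.30) = 0.001280 kg/m³.
(x−vt)²/(4Dt) = (-51.36)²/(4 × 0.406 × 1360) = 1.194; exp(−1.194) = 0.3030.
C = 0.001280 × 0.3030 = 0.000388 kg/m³.

0.000388 kg/m³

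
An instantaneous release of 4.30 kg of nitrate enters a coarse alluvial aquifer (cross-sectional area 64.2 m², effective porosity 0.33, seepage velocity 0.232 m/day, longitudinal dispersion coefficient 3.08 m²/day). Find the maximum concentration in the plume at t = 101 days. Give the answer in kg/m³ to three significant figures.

The peak of an instantaneous 1D plume sits at x = vt; there the Gaussian factor is 1 and C_max = M/(n_e·A·√(4πDt)), where n_e·A is the pore area the mass is dissolved in.
√(4πDt) = √(4π × 3.08 × 101) = 62.52 m, so C_max = 4.30/(0.33 × 64.2 × 62.52) = 0.00325 kg/m³.

0.00325 kg/m³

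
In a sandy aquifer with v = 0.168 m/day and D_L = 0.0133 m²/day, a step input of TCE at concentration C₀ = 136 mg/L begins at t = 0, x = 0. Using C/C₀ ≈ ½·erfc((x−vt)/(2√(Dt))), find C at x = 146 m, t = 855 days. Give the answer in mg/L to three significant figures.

For a continuous step input, C/C₀ ≈ ½·erfc((x−vt)/(2√(Dt))).
vt = 0.168 × 855 = 143.64 m and 2√(Dt) = 2√(0.0133 × 855) = 6.744 m.
Argument (x−vt)/(2√(Dt)) = (146 − 143.64)/6.744 = 0.3499; ½·erfc(0.3499) = 0.3104.
C = 136 × 0.3104 = 42.2 mg/L.

42.2 mg/L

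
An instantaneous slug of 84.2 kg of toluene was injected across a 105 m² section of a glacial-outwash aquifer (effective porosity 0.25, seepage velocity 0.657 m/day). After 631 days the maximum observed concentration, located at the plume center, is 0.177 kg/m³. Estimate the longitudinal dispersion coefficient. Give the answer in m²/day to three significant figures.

0.0414 m²/day

At the plume center C_max = M/(n_e·A·√(4πDt)), so D = M²/(4πt·(n_e·A·C_max)²).
n_e·A·C_max = 0.25 × 105 × 0.177 = 4.646 kg/m.
D = 84.2²/(4π × 631 × 4.646²) = 0.0414 m²/day.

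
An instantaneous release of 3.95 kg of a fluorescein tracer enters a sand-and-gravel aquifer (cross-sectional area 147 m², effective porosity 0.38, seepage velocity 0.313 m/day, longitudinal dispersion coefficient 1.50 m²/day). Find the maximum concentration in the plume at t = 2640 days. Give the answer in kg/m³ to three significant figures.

0.000317 kg/m³

The peak of an instantaneous 1D plume sits at x = vt; there the Gaussian factor is 1 and C_max = M/(n_e·A·√(4πDt)), where n_e·A is the pore area the mass is dissolved in.
√(4πDt) = √(4π × 1.50 × 2640) = 223.1 m, so C_max = 3.95/(0.38 × 147 × 223.1) = 0.000317 kg/m³.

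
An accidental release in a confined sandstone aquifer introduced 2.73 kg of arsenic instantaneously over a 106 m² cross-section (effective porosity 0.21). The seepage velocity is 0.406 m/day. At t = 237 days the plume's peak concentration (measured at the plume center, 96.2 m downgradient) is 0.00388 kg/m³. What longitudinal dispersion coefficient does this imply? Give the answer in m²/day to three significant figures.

0.335 m²/day

At the plume center C_max = M/(n_e·A·√(4πDt)), so D = M²/(4πt·(n_e·A·C_max)²).
n_e·A·C_max = 0.21 × 106 × 0.00388 = 0.08637 kg/m.
D = 2.73²/(4π × 237 × 0.08637²) = 0.335 m²/day.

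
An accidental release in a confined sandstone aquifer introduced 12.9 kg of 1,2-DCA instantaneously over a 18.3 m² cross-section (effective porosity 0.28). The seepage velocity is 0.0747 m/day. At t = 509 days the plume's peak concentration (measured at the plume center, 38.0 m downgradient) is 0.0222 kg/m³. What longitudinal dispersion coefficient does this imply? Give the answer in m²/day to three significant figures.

2.01 m²/day

At the plume center C_max = M/(n_e·A·√(4πDt)), so D = M²/(4πt·(n_e·A·C_max)²).
n_e·A·C_max = 0.28 × 18.3 × 0.0222 = 0.1138 kg/m.
D = 12.9²/(4π × 509 × 0.1138²) = 2.01 m²/day.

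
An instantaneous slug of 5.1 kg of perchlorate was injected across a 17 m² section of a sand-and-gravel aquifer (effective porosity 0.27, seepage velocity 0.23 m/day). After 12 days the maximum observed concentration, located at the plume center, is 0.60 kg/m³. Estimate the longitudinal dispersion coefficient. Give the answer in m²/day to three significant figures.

At the plume center C_max = M/(n_e·A·√(4πDt)), so D = M²/(4πt·(n_e·A·C_max)²).
n_e·A·C_max = 0.27 × 17 × 0.60 = 2.754 kg/m.
D = 5.1²/(4π × 12 × 2.754²) = 0.0227 m²/day.

0.0227 m²/day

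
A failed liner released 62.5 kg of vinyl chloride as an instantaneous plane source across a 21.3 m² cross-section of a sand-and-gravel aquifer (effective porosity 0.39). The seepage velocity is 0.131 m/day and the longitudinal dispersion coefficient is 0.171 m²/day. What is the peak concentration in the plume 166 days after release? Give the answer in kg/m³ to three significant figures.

The peak of an instantaneous 1D plume sits at x = vt; there the Gaussian factor is 1 and C_max = M/(n_e·A·√(4πDt)), where n_e·A is the pore area the mass is dissolved in.
√(4πDt) = √(4π × 0.171 × 166) = 18.89 m, so C_max = 62.5/(0.39 × 21.3 × 18.89) = 0.398 kg/m³.

0.398 kg/m³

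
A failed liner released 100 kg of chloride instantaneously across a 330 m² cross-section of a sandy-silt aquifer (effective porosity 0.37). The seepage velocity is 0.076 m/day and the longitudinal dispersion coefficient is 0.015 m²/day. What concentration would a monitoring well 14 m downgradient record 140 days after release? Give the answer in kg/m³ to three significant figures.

For an instantaneous plane source, C(x,t) = M/(n_e·A·√(4πDt)) · exp(−(x−vt)²/(4Dt)), with n_e·A the pore (flow) area.
Plume center vt = 0.076 × 140 = 10.64 m, so the well at 14 m is 3.36 m downgradient of the peak.
√(4πDt) = 5.137 m, giving peak height M/(n_e·A·√(4πDt)) = 100/(0.37 × 330 × 5.137) = 0.1594 kg/m³.
(x−vt)²/(4Dt) = (3.36)²/(4 × 0.015 × 140) = 1.344; exp(−1.344) = 0.2608.
C = 0.1594 × 0.2608 = 0.0416 kg/m³.

0.0416 kg/m³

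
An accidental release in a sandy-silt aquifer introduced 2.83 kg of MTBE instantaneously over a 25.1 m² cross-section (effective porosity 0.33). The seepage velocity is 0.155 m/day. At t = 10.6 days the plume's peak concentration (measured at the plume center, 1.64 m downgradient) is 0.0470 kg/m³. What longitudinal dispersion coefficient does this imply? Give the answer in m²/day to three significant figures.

0.397 m²/day

At the plume center C_max = M/(n_e·A·√(4πDt)), so D = M²/(4πt·(n_e·A·C_max)²).
n_e·A·C_max = 0.33 × 25.1 × 0.0470 = 0.3893 kg/m.
D = 2.83²/(4π × 10.6 × 0.3893²) = 0.397 m²/day.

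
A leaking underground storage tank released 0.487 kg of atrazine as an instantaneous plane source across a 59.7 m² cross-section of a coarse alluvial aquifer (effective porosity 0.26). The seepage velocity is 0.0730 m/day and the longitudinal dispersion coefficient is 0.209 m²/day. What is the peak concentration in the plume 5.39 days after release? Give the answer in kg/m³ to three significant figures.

0.00834 kg/m³

The peak of an instantaneous 1D plume sits at x = vt; there the Gaussian factor is 1 and C_max = M/(n_e·A·√(4πDt)), where n_e·A is the pore area the mass is dissolved in.
√(4πDt) = √(4π × 0.209 × 5.39) = 3.762 m, so C_max = 0.487/(0.26 × 59.7 × 3.762) = 0.00834 kg/m³.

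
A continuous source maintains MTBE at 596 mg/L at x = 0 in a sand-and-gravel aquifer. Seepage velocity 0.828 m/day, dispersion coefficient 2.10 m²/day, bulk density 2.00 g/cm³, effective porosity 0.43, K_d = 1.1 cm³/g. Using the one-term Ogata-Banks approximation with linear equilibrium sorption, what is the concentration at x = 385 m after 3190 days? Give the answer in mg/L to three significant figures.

Retardation factor R = 1 + ρ_b·K_d/n = 1 + 2.00 × 1.1/0.43 = 6.116.
Sorption retards both mechanisms: v_R = v/R = 0.1354 m/day, D_R = D/R = 0.3434 m²/day.
v_R·t = 0.1354 × 3190 = 431.926 m; 2√(D_R t) = 66.20 m; argument = (385 − 431.926)/66.20 = -0.7089.
C = C₀ × ½·erfc(-0.7089) = 596 × 0.8420 = 502 mg/L.

502 mg/L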